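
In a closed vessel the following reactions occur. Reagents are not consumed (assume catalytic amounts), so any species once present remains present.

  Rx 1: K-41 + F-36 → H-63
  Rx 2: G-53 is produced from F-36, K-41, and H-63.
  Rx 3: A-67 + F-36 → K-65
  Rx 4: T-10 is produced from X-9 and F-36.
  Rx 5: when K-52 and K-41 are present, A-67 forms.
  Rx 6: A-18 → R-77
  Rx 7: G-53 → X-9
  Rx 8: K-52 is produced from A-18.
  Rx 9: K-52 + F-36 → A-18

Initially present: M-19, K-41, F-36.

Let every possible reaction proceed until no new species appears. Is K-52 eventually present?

K-52 would need A-18 (Rx 8), but A-18 never forms.

No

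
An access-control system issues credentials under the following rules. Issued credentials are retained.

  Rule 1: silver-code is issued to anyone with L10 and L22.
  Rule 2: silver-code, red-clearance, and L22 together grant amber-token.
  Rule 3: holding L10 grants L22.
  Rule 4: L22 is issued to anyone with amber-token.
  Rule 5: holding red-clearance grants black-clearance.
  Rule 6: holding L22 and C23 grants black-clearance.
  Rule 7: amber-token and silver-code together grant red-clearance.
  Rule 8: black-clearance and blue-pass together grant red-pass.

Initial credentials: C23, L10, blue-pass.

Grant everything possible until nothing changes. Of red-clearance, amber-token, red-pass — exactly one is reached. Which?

red-pass

Holding L10 grants L22 (Rule 3).
Holding L22 and C23 grants black-clearance (Rule 6).
Holding black-clearance and blue-pass grants red-pass (Rule 8).
red-clearance would need amber-token and silver-code (Rule 7), but amber-token is never granted. amber-token would need silver-code, red-clearance, and L22 (Rule 2), but red-clearance is never granted.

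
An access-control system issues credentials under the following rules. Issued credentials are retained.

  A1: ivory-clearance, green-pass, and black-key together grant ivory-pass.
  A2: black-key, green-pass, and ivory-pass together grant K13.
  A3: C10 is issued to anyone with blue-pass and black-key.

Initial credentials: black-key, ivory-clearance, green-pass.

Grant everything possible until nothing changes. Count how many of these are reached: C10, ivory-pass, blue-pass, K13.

Holding ivory-clearance, green-pass, and black-key grants ivory-pass (A1).
Holding black-key, green-pass, and ivory-pass grants K13 (A2).
C10 would need blue-pass and black-key (A3), but blue-pass is never granted.
ivory-pass: reached.
No rule produces blue-pass, and it is not given.
K13: reached.
Reached: ivory-pass and K13 — 2 of the 4.

2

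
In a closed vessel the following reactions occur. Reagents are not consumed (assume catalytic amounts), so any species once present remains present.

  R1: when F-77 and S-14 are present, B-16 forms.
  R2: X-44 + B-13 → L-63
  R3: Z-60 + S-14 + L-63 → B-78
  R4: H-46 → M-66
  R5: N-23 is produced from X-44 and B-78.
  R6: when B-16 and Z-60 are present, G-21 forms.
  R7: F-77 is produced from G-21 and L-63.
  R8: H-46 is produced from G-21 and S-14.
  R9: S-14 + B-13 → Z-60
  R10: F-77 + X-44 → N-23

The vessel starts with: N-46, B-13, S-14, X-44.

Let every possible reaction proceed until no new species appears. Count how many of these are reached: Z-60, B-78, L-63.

3

X-44 and B-13 present → L-63 forms (R2).
S-14 and B-13 present → Z-60 forms (R9).
Z-60, S-14, and L-63 present → B-78 forms (R3).
Z-60: reached.
B-78: reached.
L-63: reached.
All 3 are reached.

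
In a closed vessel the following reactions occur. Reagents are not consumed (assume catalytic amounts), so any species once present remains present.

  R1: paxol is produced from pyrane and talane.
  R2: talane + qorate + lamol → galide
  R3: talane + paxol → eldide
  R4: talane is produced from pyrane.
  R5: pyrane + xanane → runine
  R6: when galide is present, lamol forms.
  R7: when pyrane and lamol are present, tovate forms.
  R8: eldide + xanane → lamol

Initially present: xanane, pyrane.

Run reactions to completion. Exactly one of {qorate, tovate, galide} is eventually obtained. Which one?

pyrane present → talane forms (R4).
pyrane and talane present → paxol forms (R1).
talane and paxol present → eldide forms (R3).
eldide and xanane present → lamol forms (R8).
pyrane and lamol present → tovate forms (R7).
galide would need talane, qorate, and lamol (R2), but qorate never forms. No rule produces qorate, and it is not given.

tovate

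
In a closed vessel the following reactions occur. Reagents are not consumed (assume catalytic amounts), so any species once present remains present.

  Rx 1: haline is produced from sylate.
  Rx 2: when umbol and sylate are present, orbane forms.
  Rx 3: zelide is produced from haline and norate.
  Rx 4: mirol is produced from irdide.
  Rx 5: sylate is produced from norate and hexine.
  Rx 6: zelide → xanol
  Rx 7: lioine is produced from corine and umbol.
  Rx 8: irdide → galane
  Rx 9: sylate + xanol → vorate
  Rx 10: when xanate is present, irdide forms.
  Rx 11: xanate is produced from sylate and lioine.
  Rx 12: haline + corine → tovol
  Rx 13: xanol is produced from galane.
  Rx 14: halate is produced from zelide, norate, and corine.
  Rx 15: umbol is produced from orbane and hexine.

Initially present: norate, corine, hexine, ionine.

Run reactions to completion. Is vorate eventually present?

Yes

norate and hexine present → sylate forms (Rx 5).
sylate present → haline forms (Rx 1).
haline and norate present → zelide forms (Rx 3).
zelide present → xanol forms (Rx 6).
sylate and xanol present → vorate forms (Rx 9).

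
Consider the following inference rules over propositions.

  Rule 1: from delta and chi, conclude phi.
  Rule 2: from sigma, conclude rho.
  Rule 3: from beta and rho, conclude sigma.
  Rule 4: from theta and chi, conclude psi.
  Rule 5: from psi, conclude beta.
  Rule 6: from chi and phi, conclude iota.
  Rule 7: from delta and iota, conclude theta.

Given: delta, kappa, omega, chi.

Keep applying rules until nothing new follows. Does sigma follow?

No

sigma would need beta and rho (Rule 3), but rho is never established.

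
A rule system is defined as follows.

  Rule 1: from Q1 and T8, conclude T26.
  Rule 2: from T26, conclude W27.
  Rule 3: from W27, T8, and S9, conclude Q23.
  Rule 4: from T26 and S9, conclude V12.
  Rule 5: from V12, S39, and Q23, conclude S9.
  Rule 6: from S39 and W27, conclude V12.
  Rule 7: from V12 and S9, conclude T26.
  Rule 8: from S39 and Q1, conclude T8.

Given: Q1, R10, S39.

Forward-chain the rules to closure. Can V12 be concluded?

Yes

S39 and Q1 hold, so T8 follows (Rule 8).
Q1 and T8 hold, so T26 follows (Rule 1).
From T26, Rule 2 gives W27.
S39 and W27 hold, so V12 follows (Rule 6).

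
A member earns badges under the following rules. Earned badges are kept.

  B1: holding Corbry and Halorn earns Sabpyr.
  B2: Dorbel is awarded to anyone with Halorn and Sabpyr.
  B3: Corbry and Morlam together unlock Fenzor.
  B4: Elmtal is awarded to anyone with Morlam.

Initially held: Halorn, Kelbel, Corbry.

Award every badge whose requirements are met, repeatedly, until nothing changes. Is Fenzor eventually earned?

Fenzor would need Corbry and Morlam (B3), but Morlam is never earned.

No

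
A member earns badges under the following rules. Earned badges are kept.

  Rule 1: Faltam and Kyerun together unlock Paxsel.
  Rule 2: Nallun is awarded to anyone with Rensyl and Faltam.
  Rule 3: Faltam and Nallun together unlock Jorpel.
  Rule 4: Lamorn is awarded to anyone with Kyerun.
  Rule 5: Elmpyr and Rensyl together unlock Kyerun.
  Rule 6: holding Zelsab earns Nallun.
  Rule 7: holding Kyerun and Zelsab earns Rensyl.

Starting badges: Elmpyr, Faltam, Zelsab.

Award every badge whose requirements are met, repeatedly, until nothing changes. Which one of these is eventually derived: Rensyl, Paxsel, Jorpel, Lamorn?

Jorpel

With Zelsab, Nallun is earned (Rule 6).
With Faltam and Nallun, Jorpel is earned (Rule 3).
Paxsel would need Faltam and Kyerun (Rule 1), but Kyerun is never earned. Rensyl would need Kyerun and Zelsab (Rule 7), but Kyerun is never earned. Lamorn would need Kyerun (Rule 4), but Kyerun is never earned.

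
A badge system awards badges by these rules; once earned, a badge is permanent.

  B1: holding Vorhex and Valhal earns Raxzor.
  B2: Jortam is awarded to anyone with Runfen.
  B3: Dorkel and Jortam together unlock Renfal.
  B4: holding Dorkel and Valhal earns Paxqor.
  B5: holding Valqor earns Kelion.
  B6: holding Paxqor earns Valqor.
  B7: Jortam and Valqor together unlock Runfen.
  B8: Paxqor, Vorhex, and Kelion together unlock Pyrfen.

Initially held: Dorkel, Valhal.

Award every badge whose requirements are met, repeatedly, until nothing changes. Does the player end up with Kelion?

With Dorkel and Valhal, Paxqor is earned (B4).
With Paxqor, Valqor is earned (B6).
With Valqor, Kelion is earned (B5).

Yes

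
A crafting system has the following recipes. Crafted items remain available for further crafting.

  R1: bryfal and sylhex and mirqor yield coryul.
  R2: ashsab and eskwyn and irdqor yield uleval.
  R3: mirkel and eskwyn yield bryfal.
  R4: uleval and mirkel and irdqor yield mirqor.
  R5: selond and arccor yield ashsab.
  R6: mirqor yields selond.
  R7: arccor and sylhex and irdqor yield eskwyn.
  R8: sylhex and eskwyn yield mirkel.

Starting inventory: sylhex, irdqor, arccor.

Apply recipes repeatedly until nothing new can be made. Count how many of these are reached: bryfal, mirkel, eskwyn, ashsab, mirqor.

3

arccor and sylhex and irdqor → eskwyn (R7).
sylhex and eskwyn → mirkel (R8).
Using R3, mirkel and eskwyn make bryfal.
bryfal: reached.
mirkel: reached.
eskwyn: reached.
ashsab would need selond and arccor (R5), but selond is never obtained.
mirqor would need uleval, mirkel, and irdqor (R4), but uleval is never obtained.
Reached: bryfal, mirkel, and eskwyn — 3 of the 5.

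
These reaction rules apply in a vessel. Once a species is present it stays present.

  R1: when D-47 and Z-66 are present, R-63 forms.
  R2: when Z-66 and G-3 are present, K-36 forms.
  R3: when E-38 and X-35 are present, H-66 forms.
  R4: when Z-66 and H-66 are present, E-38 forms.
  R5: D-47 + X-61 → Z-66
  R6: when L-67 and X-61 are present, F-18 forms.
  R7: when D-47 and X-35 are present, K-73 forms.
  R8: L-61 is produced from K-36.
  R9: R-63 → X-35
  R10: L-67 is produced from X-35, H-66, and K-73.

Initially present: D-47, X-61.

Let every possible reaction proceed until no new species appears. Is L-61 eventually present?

L-61 would need K-36 (R8), but K-36 never forms.

No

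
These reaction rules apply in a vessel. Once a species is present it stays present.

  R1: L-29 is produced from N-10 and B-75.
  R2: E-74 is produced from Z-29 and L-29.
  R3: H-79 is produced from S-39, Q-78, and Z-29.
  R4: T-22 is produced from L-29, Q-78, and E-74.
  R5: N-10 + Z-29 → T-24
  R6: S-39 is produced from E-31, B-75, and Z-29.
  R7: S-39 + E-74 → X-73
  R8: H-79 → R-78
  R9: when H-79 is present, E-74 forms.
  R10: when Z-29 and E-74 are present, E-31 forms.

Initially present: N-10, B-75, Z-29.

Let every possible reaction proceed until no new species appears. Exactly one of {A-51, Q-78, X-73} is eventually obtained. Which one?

N-10 and B-75 present → L-29 forms (R1).
Z-29 and L-29 present → E-74 forms (R2).
Z-29 and E-74 present → E-31 forms (R10).
E-31, B-75, and Z-29 present → S-39 forms (R6).
S-39 and E-74 present → X-73 forms (R7).
No rule produces A-51, and it is not given. No rule produces Q-78, and it is not given.

X-73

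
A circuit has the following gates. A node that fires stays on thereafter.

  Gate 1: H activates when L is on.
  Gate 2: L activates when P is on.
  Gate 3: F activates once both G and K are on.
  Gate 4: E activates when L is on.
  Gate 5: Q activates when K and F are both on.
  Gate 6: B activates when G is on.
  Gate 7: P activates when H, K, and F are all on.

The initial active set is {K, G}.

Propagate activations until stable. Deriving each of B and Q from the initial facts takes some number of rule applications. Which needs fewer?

B: Gate 6: G on → B on. [1 rule application]
Q: G and K are on, so F activates (Gate 3). Gate 5: K and F on → Q on. [2 rule applications]
B needs fewer.

B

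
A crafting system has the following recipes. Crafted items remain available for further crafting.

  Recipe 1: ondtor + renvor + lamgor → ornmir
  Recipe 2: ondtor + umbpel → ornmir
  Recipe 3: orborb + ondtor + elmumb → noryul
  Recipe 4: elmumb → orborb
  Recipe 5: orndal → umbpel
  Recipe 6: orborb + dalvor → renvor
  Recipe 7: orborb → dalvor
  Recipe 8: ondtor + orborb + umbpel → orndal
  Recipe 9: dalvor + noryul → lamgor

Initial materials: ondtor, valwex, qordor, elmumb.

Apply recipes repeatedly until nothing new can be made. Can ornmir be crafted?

Yes

elmumb → orborb (Recipe 4).
Using Recipe 3, orborb, ondtor, and elmumb make noryul.
orborb → dalvor (Recipe 7).
Using Recipe 6, orborb and dalvor make renvor.
dalvor + noryul → lamgor (Recipe 9).
ondtor + renvor + lamgor → ornmir (Recipe 1).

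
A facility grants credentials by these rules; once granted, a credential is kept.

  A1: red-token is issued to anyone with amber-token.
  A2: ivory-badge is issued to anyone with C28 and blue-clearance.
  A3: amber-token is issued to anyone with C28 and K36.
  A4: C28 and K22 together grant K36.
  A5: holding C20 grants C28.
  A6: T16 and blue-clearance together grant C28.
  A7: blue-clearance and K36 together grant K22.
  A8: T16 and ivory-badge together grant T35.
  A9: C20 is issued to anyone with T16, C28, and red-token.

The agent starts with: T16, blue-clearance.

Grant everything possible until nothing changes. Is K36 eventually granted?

K36 would need C28 and K22 (A4), but K22 is never granted.

No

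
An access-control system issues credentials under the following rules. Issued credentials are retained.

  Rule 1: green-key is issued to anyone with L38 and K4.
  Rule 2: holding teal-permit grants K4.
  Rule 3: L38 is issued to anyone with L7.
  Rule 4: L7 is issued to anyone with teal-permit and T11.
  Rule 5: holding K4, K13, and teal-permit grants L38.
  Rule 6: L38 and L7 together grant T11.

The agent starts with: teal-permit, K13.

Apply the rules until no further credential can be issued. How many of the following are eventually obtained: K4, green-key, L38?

3

Holding teal-permit grants K4 (Rule 2).
Holding K4, K13, and teal-permit grants L38 (Rule 5).
Holding L38 and K4 grants green-key (Rule 1).
K4: reached.
green-key: reached.
L38: reached.
All 3 are reached.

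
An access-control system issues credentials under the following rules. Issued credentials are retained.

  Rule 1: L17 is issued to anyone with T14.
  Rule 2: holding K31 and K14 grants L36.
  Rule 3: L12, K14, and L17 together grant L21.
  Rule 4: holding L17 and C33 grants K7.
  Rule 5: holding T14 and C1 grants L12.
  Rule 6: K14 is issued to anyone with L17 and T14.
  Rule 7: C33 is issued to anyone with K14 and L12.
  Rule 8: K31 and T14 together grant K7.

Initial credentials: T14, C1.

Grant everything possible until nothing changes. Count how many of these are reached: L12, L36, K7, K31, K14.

Holding T14 grants L17 (Rule 1).
Holding T14 and C1 grants L12 (Rule 5).
Holding L17 and T14 grants K14 (Rule 6).
Holding K14 and L12 grants C33 (Rule 7).
Holding L17 and C33 grants K7 (Rule 4).
L12: reached.
L36 would need K31 and K14 (Rule 2), but K31 is never granted.
K7: reached.
No rule produces K31, and it is not given.
K14: reached.
Reached: L12, K7, and K14 — 3 of the 5.

3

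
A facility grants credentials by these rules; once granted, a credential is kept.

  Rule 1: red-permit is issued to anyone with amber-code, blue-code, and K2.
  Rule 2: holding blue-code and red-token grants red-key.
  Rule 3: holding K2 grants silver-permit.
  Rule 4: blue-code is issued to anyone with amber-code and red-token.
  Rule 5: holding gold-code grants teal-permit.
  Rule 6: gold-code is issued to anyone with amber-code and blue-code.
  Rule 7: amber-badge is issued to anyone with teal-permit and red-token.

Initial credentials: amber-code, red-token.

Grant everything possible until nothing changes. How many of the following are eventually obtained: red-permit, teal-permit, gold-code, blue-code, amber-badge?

Holding amber-code and red-token grants blue-code (Rule 4).
Holding amber-code and blue-code grants gold-code (Rule 6).
Holding gold-code grants teal-permit (Rule 5).
Holding teal-permit and red-token grants amber-badge (Rule 7).
red-permit would need amber-code, blue-code, and K2 (Rule 1), but K2 is never granted.
teal-permit: reached.
gold-code: reached.
blue-code: reached.
amber-badge: reached.
Reached: teal-permit, gold-code, blue-code, and amber-badge — 4 of the 5.

4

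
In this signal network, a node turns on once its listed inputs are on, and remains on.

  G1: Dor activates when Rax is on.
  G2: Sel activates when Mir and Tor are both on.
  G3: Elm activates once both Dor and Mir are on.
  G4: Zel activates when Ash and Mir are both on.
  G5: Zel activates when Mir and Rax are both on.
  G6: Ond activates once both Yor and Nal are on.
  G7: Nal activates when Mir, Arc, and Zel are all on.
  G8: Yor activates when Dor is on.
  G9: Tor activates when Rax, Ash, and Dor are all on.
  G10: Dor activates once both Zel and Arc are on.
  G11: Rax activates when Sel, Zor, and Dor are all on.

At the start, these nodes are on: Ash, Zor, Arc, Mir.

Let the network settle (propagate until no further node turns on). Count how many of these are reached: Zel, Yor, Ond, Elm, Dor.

G4: Ash and Mir on → Zel on.
G7: Mir, Arc, and Zel on → Nal on.
G10: Zel and Arc on → Dor on.
Dor is on, so Yor activates (G8).
Dor and Mir are on, so Elm activates (G3).
G6: Yor and Nal on → Ond on.
Zel: reached.
Yor: reached.
Ond: reached.
Elm: reached.
Dor: reached.
All 5 are reached.

5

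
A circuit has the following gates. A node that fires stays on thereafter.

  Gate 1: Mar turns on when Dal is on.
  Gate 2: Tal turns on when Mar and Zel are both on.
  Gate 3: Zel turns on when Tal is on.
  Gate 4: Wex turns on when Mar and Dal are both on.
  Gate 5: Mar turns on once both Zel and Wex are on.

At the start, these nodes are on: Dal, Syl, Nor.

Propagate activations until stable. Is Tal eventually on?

No

Tal would need Mar and Zel (Gate 2), but Zel never turns on.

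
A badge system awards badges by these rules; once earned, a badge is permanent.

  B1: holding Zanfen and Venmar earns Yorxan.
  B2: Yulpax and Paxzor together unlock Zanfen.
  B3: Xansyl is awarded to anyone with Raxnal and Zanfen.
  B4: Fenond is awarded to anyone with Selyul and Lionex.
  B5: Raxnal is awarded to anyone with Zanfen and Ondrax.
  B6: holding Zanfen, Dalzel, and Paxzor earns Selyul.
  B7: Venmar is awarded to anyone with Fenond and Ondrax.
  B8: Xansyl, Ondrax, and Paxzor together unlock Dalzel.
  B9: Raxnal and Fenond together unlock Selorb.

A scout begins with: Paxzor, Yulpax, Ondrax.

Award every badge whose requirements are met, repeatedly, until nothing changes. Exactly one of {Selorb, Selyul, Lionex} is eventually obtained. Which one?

Selyul

With Yulpax and Paxzor, Zanfen is earned (B2).
With Zanfen and Ondrax, Raxnal is earned (B5).
With Raxnal and Zanfen, Xansyl is earned (B3).
With Xansyl, Ondrax, and Paxzor, Dalzel is earned (B8).
With Zanfen, Dalzel, and Paxzor, Selyul is earned (B6).
No rule produces Lionex, and it is not given. Selorb would need Raxnal and Fenond (B9), but Fenond is never earned.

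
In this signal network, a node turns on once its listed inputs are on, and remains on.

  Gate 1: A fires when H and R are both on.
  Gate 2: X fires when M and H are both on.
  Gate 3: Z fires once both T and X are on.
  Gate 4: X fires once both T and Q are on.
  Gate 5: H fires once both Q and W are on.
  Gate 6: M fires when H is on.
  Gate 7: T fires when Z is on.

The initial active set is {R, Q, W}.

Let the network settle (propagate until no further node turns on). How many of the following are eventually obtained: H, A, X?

3

Q and W are on, so H fires (Gate 5).
Gate 1: H and R on → A on.
H is on, so M fires (Gate 6).
M and H are on, so X fires (Gate 2).
H: reached.
A: reached.
X: reached.
All 3 are reached.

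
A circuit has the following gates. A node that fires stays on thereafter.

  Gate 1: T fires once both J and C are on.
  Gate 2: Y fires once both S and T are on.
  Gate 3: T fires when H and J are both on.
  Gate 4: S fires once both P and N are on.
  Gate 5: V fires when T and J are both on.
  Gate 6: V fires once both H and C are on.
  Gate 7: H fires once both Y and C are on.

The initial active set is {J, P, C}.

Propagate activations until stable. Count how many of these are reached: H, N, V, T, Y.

Gate 1: J and C on → T on.
T and J are on, so V fires (Gate 5).
H would need Y and C (Gate 7), but Y never turns on.
No rule produces N, and it is not given.
V: reached.
T: reached.
Y would need S and T (Gate 2), but S never turns on.
Reached: V and T — 2 of the 5.

2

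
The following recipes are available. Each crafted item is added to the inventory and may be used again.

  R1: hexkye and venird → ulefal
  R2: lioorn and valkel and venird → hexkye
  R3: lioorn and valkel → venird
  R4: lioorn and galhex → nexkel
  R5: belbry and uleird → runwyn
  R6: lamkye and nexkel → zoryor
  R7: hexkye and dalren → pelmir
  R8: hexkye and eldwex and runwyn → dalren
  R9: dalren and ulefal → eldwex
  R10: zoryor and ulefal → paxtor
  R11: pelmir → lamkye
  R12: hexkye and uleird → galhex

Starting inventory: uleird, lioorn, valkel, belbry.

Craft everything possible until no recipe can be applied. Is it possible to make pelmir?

No

pelmir would need hexkye and dalren (R7), but dalren is never obtained.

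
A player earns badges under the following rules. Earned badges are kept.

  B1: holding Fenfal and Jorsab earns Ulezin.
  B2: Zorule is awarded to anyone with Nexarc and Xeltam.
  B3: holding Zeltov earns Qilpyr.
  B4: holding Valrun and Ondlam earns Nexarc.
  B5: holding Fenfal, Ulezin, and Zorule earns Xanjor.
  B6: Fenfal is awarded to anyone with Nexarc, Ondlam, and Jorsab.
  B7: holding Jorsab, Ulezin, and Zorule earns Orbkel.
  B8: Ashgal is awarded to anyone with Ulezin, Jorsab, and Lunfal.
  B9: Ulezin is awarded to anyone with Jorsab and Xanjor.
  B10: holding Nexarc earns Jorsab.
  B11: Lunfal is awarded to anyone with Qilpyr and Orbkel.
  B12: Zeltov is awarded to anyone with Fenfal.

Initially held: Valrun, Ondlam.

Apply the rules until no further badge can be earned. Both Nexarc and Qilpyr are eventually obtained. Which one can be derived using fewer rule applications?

Nexarc

Nexarc: With Valrun and Ondlam, Nexarc is earned (B4). [1 rule application]
Qilpyr: With Valrun and Ondlam, Nexarc is earned (B4). With Nexarc, Jorsab is earned (B10). With Nexarc, Ondlam, and Jorsab, Fenfal is earned (B6). With Fenfal, Zeltov is earned (B12). With Zeltov, Qilpyr is earned (B3). [5 rule applications]
Nexarc needs fewer.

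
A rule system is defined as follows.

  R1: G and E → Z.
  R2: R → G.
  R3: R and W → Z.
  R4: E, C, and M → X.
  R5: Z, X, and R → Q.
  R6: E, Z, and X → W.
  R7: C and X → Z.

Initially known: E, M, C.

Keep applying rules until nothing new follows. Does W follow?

From E, C, and M, R4 gives X.
C and X hold, so Z follows (R7).
E, Z, and X hold, so W follows (R6).

Yes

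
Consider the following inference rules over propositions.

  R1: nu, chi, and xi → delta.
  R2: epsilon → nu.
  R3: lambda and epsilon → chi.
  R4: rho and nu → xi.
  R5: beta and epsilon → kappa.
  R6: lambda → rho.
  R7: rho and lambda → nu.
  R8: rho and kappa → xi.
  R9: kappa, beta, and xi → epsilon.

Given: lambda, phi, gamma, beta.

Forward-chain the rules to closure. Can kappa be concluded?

kappa would need beta and epsilon (R5), but epsilon is never established.

No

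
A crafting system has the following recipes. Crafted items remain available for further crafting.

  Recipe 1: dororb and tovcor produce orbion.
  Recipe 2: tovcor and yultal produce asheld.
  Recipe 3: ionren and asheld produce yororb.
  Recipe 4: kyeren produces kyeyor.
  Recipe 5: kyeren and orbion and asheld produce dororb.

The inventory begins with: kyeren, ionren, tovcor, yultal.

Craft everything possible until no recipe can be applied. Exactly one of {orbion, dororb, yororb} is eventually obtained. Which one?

tovcor and yultal → asheld (Recipe 2).
ionren and asheld → yororb (Recipe 3).
orbion would need dororb and tovcor (Recipe 1), but dororb is never obtained. dororb would need kyeren, orbion, and asheld (Recipe 5), but orbion is never obtained.

yororb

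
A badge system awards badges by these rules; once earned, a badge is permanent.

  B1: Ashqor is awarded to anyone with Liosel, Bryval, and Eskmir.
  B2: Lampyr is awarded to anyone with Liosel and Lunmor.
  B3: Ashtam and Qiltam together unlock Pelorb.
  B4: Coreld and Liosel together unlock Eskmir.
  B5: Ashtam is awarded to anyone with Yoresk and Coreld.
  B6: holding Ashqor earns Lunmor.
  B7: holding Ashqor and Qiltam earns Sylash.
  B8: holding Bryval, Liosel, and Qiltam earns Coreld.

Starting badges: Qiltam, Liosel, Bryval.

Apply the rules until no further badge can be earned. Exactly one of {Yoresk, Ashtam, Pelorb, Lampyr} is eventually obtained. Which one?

Lampyr

With Bryval, Liosel, and Qiltam, Coreld is earned (B8).
With Coreld and Liosel, Eskmir is earned (B4).
With Liosel, Bryval, and Eskmir, Ashqor is earned (B1).
With Ashqor, Lunmor is earned (B6).
With Liosel and Lunmor, Lampyr is earned (B2).
Pelorb would need Ashtam and Qiltam (B3), but Ashtam is never earned. Ashtam would need Yoresk and Coreld (B5), but Yoresk is never earned. No rule produces Yoresk, and it is not given.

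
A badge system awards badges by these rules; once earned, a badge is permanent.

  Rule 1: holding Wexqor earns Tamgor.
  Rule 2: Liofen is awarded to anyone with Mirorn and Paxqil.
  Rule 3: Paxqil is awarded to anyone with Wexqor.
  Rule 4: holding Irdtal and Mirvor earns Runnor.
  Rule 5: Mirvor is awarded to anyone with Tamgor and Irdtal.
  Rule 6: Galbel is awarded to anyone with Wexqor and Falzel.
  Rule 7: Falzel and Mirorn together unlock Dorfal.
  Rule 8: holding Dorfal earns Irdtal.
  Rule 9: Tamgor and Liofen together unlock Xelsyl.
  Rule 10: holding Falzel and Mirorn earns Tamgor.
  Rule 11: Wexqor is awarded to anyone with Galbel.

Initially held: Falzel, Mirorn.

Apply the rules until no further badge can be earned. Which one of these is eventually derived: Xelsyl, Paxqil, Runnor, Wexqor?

Runnor

With Falzel and Mirorn, Tamgor is earned (Rule 10).
With Falzel and Mirorn, Dorfal is earned (Rule 7).
With Dorfal, Irdtal is earned (Rule 8).
With Tamgor and Irdtal, Mirvor is earned (Rule 5).
With Irdtal and Mirvor, Runnor is earned (Rule 4).
Xelsyl would need Tamgor and Liofen (Rule 9), but Liofen is never earned. Paxqil would need Wexqor (Rule 3), but Wexqor is never earned. Wexqor would need Galbel (Rule 11), but Galbel is never earned.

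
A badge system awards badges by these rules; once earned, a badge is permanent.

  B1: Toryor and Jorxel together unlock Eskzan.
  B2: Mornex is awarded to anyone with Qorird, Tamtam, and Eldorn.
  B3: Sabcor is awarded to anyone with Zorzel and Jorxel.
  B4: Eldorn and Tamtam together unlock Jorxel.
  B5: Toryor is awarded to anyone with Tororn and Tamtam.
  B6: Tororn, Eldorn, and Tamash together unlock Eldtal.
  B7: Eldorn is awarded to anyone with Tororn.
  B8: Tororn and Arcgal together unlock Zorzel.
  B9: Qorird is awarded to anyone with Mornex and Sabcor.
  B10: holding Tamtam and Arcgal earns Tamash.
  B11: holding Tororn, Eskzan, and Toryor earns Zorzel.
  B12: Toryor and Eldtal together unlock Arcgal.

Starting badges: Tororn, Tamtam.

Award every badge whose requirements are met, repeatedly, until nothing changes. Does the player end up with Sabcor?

With Tororn, Eldorn is earned (B7).
With Tororn and Tamtam, Toryor is earned (B5).
With Eldorn and Tamtam, Jorxel is earned (B4).
With Toryor and Jorxel, Eskzan is earned (B1).
With Tororn, Eskzan, and Toryor, Zorzel is earned (B11).
With Zorzel and Jorxel, Sabcor is earned (B3).

Yes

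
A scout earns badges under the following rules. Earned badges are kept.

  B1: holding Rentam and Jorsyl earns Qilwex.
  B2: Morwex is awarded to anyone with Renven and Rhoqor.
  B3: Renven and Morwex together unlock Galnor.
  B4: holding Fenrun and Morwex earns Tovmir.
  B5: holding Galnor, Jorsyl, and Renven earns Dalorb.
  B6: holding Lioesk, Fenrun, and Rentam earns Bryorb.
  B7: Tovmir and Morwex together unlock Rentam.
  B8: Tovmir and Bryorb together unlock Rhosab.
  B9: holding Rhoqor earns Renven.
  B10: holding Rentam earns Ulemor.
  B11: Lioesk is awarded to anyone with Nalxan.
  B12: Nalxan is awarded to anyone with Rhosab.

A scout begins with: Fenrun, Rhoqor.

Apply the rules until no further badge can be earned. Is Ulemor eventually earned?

Yes

With Rhoqor, Renven is earned (B9).
With Renven and Rhoqor, Morwex is earned (B2).
With Fenrun and Morwex, Tovmir is earned (B4).
With Tovmir and Morwex, Rentam is earned (B7).
With Rentam, Ulemor is earned (B10).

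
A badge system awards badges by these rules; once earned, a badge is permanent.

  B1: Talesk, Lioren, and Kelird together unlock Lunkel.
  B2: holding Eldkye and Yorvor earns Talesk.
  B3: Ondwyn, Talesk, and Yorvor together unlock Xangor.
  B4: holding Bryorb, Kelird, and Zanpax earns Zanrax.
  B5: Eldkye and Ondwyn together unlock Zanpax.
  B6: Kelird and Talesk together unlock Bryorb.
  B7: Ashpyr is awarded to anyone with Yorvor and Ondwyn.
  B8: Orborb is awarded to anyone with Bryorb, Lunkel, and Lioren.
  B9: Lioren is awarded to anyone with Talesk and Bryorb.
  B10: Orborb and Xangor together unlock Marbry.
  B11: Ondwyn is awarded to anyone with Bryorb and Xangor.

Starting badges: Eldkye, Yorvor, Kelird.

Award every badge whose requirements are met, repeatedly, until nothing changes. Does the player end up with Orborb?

With Eldkye and Yorvor, Talesk is earned (B2).
With Kelird and Talesk, Bryorb is earned (B6).
With Talesk and Bryorb, Lioren is earned (B9).
With Talesk, Lioren, and Kelird, Lunkel is earned (B1).
With Bryorb, Lunkel, and Lioren, Orborb is earned (B8).

Yes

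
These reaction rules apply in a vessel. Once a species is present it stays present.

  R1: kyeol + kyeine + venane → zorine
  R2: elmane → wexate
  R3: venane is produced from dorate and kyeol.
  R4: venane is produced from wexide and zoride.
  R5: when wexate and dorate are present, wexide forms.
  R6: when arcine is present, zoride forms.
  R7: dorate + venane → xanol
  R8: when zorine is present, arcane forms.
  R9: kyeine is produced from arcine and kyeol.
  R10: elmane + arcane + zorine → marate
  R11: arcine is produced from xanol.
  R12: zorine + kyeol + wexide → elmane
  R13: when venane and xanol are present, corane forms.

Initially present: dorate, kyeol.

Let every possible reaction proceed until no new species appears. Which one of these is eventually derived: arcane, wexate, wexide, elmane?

arcane

dorate and kyeol present → venane forms (R3).
dorate and venane present → xanol forms (R7).
xanol present → arcine forms (R11).
arcine and kyeol present → kyeine forms (R9).
kyeol, kyeine, and venane present → zorine forms (R1).
zorine present → arcane forms (R8).
wexide would need wexate and dorate (R5), but wexate never forms. wexate would need elmane (R2), but elmane never forms. elmane would need zorine, kyeol, and wexide (R12), but wexide never forms.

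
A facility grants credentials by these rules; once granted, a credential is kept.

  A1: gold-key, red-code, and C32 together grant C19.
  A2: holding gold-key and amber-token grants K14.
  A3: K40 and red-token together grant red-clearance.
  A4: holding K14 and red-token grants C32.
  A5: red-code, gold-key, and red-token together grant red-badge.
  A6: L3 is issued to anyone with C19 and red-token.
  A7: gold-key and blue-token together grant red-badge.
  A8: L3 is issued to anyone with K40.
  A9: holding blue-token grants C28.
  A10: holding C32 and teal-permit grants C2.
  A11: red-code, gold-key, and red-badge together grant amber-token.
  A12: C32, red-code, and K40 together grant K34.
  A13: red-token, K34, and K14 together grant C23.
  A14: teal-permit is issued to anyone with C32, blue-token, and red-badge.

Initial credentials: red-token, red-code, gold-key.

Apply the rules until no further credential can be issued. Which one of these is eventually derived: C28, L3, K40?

L3

Holding red-code, gold-key, and red-token grants red-badge (A5).
Holding red-code, gold-key, and red-badge grants amber-token (A11).
Holding gold-key and amber-token grants K14 (A2).
Holding K14 and red-token grants C32 (A4).
Holding gold-key, red-code, and C32 grants C19 (A1).
Holding C19 and red-token grants L3 (A6).
C28 would need blue-token (A9), but blue-token is never granted. No rule produces K40, and it is not given.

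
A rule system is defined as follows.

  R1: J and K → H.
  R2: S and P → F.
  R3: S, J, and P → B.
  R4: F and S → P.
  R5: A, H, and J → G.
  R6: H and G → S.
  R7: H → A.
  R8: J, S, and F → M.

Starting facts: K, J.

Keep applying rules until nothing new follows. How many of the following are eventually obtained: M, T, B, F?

M would need J, S, and F (R8), but F is never established.
No rule produces T, and it is not given.
B would need S, J, and P (R3), but P is never established.
F would need S and P (R2), but P is never established.
None of the 4 are reached.

0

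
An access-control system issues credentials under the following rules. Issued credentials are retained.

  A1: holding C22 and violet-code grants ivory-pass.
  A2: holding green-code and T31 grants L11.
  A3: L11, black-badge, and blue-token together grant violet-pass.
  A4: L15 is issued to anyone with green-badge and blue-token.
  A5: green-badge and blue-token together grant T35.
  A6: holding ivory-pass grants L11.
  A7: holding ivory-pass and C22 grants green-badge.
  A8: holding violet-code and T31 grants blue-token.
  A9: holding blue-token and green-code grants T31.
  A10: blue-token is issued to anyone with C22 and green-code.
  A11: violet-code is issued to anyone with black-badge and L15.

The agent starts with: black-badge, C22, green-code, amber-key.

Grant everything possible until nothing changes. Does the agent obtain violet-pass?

Yes

Holding C22 and green-code grants blue-token (A10).
Holding blue-token and green-code grants T31 (A9).
Holding green-code and T31 grants L11 (A2).
Holding L11, black-badge, and blue-token grants violet-pass (A3).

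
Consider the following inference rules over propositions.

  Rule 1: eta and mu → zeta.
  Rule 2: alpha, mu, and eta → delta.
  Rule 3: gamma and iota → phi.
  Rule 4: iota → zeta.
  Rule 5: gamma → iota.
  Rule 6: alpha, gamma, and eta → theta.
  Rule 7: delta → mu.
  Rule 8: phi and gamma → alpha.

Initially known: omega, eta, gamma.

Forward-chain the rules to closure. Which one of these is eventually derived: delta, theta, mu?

From gamma, Rule 5 gives iota.
gamma and iota hold, so phi follows (Rule 3).
From phi and gamma, Rule 8 gives alpha.
From alpha, gamma, and eta, Rule 6 gives theta.
mu would need delta (Rule 7), but delta is never established. delta would need alpha, mu, and eta (Rule 2), but mu is never established.

theta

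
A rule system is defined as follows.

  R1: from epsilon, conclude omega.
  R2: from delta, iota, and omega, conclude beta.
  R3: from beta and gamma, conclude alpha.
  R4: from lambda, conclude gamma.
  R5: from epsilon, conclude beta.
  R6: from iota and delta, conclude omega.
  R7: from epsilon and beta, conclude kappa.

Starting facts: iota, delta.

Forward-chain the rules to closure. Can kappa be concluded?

No

kappa would need epsilon and beta (R7), but epsilon is never established.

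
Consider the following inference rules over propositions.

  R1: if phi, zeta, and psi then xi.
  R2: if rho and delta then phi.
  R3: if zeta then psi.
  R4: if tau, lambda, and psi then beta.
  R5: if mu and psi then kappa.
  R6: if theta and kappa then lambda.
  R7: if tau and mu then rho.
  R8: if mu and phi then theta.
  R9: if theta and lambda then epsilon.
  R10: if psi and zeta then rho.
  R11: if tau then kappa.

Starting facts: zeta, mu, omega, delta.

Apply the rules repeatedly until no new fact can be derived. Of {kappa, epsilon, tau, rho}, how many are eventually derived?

zeta holds, so psi follows (R3).
mu and psi hold, so kappa follows (R5).
From psi and zeta, R10 gives rho.
From rho and delta, R2 gives phi.
mu and phi hold, so theta follows (R8).
theta and kappa hold, so lambda follows (R6).
From theta and lambda, R9 gives epsilon.
kappa: reached.
epsilon: reached.
No rule produces tau, and it is not given.
rho: reached.
Reached: kappa, epsilon, and rho — 3 of the 4.

3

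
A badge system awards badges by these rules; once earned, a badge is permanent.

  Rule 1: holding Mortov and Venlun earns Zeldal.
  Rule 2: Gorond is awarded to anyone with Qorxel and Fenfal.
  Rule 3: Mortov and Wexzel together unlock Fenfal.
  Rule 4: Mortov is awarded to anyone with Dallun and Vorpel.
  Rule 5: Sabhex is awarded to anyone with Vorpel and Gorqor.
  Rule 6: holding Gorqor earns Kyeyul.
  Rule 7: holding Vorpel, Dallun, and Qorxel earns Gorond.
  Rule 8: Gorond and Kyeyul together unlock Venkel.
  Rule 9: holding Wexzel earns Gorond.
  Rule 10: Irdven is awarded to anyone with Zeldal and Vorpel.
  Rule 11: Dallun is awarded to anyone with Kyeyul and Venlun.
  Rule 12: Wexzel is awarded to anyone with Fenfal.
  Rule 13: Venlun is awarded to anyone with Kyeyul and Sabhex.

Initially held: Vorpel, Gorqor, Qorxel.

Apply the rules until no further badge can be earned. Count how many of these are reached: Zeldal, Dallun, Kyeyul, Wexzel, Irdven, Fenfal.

4

With Vorpel and Gorqor, Sabhex is earned (Rule 5).
With Gorqor, Kyeyul is earned (Rule 6).
With Kyeyul and Sabhex, Venlun is earned (Rule 13).
With Kyeyul and Venlun, Dallun is earned (Rule 11).
With Dallun and Vorpel, Mortov is earned (Rule 4).
With Mortov and Venlun, Zeldal is earned (Rule 1).
With Zeldal and Vorpel, Irdven is earned (Rule 10).
Zeldal: reached.
Dallun: reached.
Kyeyul: reached.
Wexzel would need Fenfal (Rule 12), but Fenfal is never earned.
Irdven: reached.
Fenfal would need Mortov and Wexzel (Rule 3), but Wexzel is never earned.
Reached: Zeldal, Dallun, Kyeyul, and Irdven — 4 of the 6.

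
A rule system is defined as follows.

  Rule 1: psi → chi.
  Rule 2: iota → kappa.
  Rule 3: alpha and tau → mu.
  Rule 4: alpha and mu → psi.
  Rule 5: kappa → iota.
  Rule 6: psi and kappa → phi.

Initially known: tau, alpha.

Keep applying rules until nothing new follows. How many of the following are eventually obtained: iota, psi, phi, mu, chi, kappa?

From alpha and tau, Rule 3 gives mu.
From alpha and mu, Rule 4 gives psi.
psi holds, so chi follows (Rule 1).
iota would need kappa (Rule 5), but kappa is never established.
psi: reached.
phi would need psi and kappa (Rule 6), but kappa is never established.
mu: reached.
chi: reached.
kappa would need iota (Rule 2), but iota is never established.
Reached: psi, mu, and chi — 3 of the 6.

3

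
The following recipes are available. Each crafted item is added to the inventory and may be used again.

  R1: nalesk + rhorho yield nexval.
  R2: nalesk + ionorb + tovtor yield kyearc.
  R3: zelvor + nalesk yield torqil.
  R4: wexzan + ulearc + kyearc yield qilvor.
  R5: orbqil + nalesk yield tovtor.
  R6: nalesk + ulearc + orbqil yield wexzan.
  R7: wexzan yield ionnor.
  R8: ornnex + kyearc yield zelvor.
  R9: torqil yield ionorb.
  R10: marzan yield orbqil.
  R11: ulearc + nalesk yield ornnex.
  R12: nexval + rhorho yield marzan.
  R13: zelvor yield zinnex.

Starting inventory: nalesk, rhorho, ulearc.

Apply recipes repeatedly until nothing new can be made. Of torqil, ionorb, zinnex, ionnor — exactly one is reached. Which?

nalesk + rhorho → nexval (R1).
Using R12, nexval and rhorho make marzan.
marzan → orbqil (R10).
nalesk + ulearc + orbqil → wexzan (R6).
Using R7, wexzan makes ionnor.
ionorb would need torqil (R9), but torqil is never obtained. torqil would need zelvor and nalesk (R3), but zelvor is never obtained. zinnex would need zelvor (R13), but zelvor is never obtained.

ionnor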